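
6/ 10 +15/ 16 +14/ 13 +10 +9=22479/1040 = 21.61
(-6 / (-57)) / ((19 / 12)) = 24/361 = 0.07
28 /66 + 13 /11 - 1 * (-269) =8930/33 = 270.61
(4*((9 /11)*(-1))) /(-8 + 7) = 36/11 = 3.27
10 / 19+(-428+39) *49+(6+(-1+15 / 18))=-2172229/114 = -19054.64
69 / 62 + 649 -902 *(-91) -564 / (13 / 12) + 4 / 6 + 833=200803207/2418 = 83045.16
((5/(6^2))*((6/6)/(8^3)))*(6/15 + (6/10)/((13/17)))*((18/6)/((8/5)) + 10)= 7315/1916928 = 0.00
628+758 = 1386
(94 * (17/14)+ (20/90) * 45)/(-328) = -869/2296 = -0.38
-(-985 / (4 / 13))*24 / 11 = 76830/11 = 6984.55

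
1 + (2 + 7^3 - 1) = 345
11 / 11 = 1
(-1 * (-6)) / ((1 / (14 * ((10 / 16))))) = 105/2 = 52.50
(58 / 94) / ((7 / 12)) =348/329 = 1.06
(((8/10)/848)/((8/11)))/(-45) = -11/381600 = 0.00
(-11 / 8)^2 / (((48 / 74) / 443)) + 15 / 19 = 37705949/29184 = 1292.01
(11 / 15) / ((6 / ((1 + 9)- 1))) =11/10 = 1.10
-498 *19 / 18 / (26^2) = -1577/2028 = -0.78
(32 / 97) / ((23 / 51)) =1632/2231 = 0.73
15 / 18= 5/6 = 0.83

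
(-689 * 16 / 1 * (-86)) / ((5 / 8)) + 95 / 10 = 15169119/10 = 1516911.90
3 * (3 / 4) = 9/4 = 2.25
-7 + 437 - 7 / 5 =2143/5 = 428.60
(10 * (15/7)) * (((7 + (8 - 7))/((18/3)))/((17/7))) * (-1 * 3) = -600/17 = -35.29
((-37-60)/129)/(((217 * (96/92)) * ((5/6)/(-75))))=11155/37324 = 0.30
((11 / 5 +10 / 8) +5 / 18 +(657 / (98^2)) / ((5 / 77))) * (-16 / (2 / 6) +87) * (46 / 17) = 504.57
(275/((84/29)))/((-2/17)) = -135575/168 = -806.99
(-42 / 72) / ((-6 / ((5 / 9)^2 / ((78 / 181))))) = 31675/454896 = 0.07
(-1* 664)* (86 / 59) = -967.86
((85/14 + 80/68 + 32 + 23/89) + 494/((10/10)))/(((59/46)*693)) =259916813/433034217 = 0.60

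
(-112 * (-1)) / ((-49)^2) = 16/343 = 0.05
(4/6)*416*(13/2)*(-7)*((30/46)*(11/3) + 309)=-3929343.07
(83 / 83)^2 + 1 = 2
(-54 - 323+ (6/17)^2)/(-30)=108917/8670 = 12.56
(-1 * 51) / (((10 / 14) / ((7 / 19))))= -2499/95 = -26.31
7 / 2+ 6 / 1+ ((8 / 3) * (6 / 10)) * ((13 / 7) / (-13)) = 649/70 = 9.27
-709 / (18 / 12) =-1418/3 = -472.67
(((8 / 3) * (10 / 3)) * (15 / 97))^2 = 160000/84681 = 1.89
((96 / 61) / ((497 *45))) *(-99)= -1056/151585 = -0.01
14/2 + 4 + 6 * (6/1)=47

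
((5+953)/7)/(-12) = -479/42 = -11.40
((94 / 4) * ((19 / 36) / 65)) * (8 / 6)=893/3510 = 0.25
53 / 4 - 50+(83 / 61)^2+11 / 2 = -437569/14884 = -29.40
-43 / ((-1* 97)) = 43/97 = 0.44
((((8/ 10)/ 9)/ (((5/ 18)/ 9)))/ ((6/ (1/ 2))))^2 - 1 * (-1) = 661/625 = 1.06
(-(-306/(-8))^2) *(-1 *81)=1896129/16 = 118508.06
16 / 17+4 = 84/17 = 4.94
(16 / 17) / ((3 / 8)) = 128/51 = 2.51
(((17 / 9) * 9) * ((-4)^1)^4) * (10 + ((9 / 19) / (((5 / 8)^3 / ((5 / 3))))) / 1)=27356672/475 = 57592.99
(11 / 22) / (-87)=-1/174 = -0.01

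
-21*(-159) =3339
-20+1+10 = -9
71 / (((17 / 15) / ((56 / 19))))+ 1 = 59963/323 = 185.64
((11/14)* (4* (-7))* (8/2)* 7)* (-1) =616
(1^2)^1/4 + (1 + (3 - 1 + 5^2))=113/4 = 28.25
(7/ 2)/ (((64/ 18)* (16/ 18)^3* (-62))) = -45927/2031616 = -0.02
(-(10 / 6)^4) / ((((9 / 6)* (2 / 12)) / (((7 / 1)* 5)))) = -87500/81 = -1080.25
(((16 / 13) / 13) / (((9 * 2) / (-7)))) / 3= -56/4563 = -0.01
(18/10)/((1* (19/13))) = 117/95 = 1.23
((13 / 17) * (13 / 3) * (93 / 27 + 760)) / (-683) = -1161199/313497 = -3.70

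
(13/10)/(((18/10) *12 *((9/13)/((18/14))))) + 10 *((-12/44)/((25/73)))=-652961/83160 = -7.85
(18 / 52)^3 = 729/17576 = 0.04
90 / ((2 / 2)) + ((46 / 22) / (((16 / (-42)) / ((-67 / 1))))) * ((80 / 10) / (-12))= -6827/44 = -155.16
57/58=0.98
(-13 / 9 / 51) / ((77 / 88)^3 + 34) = -6656/8147709 = 0.00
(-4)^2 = 16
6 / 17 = 0.35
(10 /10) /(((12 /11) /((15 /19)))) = 55/76 = 0.72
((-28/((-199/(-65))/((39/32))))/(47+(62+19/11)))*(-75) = 697125/92336 = 7.55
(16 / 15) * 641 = 10256/15 = 683.73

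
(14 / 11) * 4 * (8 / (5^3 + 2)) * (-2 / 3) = -896/4191 = -0.21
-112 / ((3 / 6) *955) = -224/955 = -0.23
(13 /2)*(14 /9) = 91/9 = 10.11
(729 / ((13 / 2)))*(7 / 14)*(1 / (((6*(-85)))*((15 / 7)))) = -567/11050 = -0.05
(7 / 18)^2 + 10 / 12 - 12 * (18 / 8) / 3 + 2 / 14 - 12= -45071/2268 = -19.87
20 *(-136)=-2720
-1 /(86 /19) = -19/86 = -0.22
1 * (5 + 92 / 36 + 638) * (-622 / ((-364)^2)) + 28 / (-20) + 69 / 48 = -2549359/851760 = -2.99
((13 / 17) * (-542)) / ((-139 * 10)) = 3523/11815 = 0.30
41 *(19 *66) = 51414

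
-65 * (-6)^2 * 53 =-124020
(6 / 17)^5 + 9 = 12786489/1419857 = 9.01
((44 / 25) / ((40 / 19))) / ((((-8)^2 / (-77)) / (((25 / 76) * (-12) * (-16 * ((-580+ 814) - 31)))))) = -515823/40 = -12895.58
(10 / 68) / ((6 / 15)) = 25/68 = 0.37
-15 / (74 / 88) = -17.84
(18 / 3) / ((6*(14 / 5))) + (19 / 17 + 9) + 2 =12.47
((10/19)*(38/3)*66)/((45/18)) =176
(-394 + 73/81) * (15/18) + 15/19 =-3017605/9234 = -326.79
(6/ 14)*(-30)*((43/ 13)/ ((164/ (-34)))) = 32895/3731 = 8.82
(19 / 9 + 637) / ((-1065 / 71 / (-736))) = 4233472/135 = 31359.05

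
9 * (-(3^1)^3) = -243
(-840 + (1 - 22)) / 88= -861/88 = -9.78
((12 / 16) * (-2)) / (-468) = 1/312 = 0.00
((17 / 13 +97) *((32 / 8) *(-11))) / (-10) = 28116/65 = 432.55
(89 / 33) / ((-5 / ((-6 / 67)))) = 178/3685 = 0.05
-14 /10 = -7/5 = -1.40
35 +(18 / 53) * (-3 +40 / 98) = 88609/2597 = 34.12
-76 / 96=-19/24 = -0.79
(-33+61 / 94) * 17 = -51697/94 = -549.97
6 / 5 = 1.20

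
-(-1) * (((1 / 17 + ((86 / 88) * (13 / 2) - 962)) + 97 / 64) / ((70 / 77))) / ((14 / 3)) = -224.89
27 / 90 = 3/10 = 0.30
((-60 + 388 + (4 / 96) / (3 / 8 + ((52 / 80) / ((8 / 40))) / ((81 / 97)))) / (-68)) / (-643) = 906947/120896860 = 0.01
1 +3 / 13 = 16/13 = 1.23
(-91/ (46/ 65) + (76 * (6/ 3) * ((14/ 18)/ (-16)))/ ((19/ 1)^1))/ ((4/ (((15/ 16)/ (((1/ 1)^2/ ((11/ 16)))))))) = -734195/35328 = -20.78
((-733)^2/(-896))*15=-8059335/896 = -8994.79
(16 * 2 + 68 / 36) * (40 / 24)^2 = 7625/81 = 94.14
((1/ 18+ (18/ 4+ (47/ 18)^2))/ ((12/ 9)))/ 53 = 3685/22896 = 0.16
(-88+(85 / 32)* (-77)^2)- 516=484637/32 = 15144.91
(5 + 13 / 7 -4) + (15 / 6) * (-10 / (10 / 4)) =-50/7 = -7.14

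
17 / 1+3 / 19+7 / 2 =785/38 = 20.66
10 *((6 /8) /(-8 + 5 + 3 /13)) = -65/24 = -2.71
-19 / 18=-1.06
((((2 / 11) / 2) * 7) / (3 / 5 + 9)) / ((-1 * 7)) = -5/528 = -0.01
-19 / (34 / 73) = -1387/34 = -40.79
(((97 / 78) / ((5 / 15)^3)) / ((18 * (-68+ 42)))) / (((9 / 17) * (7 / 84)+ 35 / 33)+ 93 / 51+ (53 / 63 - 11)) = 1142757/115166402 = 0.01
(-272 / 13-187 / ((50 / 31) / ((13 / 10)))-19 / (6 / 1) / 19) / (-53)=3.24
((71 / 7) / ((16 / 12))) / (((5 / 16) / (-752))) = -640704/35 = -18305.83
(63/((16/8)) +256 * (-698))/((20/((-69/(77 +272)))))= 24654597/13960 = 1766.09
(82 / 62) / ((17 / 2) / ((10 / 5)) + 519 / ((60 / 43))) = 205/58311 = 0.00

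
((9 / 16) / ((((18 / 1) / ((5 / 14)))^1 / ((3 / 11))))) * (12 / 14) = 45/17248 = 0.00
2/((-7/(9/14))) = -9/49 = -0.18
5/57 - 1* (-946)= 53927/57 = 946.09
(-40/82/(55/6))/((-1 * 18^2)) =2/12177 = 0.00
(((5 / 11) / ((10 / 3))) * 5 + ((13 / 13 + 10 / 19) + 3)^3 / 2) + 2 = 7401297/150898 = 49.05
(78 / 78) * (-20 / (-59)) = 20/59 = 0.34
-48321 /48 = -16107/16 = -1006.69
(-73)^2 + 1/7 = 37304/7 = 5329.14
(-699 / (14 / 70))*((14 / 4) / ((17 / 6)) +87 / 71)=-10380150/1207 = -8599.96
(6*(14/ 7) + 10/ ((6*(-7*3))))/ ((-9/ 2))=-1502/567 = -2.65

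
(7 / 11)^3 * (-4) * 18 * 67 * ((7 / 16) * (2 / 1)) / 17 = -1447803/22627 = -63.99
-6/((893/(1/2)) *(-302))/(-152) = -3/40992272 = 0.00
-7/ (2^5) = -7/32 = -0.22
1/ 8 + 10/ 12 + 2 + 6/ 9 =29/8 = 3.62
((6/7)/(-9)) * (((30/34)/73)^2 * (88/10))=-1320/10780567 = 0.00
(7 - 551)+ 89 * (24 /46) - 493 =-22783/23 = -990.57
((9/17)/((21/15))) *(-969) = -2565/7 = -366.43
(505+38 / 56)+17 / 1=14635/28 = 522.68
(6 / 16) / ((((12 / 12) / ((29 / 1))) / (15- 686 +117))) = -24099/4 = -6024.75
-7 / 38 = -0.18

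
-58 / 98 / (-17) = 29/833 = 0.03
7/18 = 0.39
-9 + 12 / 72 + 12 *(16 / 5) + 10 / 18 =30.12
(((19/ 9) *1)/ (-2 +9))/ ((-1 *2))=-19/126 = -0.15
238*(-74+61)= -3094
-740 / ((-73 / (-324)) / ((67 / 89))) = -16063920/6497 = -2472.51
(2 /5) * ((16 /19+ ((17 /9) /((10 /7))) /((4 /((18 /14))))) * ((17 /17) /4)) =963/7600 = 0.13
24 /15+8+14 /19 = 982/95 = 10.34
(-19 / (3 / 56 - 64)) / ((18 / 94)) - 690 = -22188002/32229 = -688.45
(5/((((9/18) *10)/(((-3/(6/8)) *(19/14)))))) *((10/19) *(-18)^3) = 116640/7 = 16662.86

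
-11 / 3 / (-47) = 0.08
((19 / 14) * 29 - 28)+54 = 65.36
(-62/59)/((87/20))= -1240/5133 = -0.24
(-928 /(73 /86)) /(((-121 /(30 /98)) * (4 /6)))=1795680/432817 = 4.15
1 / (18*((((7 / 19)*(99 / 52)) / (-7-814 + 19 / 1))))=-63.52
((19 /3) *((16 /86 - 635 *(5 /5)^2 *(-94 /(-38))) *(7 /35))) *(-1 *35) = 8982281/129 = 69630.09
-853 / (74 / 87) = -74211/74 = -1002.85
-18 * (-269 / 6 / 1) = 807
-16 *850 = -13600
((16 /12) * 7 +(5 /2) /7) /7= 407/294 = 1.38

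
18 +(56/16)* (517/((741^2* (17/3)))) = 112016143/6222918 = 18.00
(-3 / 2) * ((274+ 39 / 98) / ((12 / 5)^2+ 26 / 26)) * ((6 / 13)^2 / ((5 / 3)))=-7.78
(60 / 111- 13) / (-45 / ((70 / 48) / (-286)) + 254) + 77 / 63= 25837435/21163482 = 1.22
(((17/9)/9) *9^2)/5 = 17/5 = 3.40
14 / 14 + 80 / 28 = 27/7 = 3.86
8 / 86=4/43 = 0.09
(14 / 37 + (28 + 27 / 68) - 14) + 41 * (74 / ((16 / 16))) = 7670719/2516 = 3048.78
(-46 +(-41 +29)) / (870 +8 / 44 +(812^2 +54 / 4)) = -1276/14525009 = 0.00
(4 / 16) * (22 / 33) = 1/6 = 0.17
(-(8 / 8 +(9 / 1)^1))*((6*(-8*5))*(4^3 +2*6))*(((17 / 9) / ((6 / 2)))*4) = 4134400/9 = 459377.78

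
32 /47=0.68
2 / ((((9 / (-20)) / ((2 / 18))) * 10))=-4/81 = -0.05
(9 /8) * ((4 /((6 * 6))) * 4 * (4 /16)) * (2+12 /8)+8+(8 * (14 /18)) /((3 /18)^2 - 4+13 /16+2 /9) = 42769/6768 = 6.32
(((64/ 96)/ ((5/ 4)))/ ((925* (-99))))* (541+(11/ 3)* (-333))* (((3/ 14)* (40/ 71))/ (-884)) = -64/118333215 = 0.00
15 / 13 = 1.15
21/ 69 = 7/23 = 0.30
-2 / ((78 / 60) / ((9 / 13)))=-180/169 = -1.07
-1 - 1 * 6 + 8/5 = -27/5 = -5.40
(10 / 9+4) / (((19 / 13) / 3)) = 598/57 = 10.49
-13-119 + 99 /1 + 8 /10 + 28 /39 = -6139/195 = -31.48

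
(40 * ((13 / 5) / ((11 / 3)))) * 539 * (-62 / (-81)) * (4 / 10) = 631904/135 = 4680.77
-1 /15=-0.07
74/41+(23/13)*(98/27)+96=1499924/14391 = 104.23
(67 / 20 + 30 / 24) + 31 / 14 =477/70 = 6.81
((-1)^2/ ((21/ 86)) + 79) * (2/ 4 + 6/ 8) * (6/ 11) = 8725/154 = 56.66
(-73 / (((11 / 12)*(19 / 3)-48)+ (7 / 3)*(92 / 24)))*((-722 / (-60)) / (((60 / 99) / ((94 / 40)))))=102.44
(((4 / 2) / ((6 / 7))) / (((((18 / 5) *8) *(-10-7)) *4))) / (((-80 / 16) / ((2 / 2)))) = 7/29376 = 0.00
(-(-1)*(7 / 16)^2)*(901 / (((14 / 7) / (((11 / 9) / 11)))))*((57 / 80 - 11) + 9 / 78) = -467052271/4792320 = -97.46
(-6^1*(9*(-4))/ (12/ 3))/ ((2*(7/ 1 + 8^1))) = 9/5 = 1.80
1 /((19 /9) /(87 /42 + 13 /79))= 22257/21014 = 1.06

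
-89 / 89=-1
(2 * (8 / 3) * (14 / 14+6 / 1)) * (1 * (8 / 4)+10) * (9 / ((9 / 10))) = 4480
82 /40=41/20 = 2.05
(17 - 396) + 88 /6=-1093/3 = -364.33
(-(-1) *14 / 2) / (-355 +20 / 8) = -14/705 = -0.02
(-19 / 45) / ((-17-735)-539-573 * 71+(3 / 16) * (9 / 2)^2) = 1216/120874185 = 0.00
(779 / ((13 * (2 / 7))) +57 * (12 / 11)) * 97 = 7543399/286 = 26375.52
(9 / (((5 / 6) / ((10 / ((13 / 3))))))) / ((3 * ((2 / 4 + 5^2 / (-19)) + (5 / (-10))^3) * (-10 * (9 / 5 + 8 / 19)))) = 155952/392249 = 0.40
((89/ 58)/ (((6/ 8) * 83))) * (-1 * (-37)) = 0.91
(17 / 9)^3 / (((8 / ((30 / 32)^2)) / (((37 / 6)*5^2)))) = 113613125/995328 = 114.15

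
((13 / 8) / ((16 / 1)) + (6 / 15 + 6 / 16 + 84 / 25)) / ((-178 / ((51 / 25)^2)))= -35261757/356000000 = -0.10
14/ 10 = 7/5 = 1.40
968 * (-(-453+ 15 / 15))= 437536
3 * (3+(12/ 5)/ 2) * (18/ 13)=1134/65 = 17.45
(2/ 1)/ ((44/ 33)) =3/2 = 1.50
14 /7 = 2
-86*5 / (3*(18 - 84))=215/99 = 2.17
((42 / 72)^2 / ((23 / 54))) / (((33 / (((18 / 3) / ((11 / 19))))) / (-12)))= -8379/2783 = -3.01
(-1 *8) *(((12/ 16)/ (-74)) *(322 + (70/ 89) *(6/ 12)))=86079/3293 = 26.14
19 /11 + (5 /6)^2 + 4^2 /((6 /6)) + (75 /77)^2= 4134505/213444 = 19.37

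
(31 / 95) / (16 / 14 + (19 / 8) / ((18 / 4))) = 7812/39995 = 0.20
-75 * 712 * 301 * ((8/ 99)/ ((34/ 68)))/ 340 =-4286240/561 = -7640.36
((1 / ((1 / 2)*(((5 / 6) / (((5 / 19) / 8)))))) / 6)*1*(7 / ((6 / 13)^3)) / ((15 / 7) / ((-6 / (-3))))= 107653/123120 = 0.87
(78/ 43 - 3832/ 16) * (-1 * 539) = 11017699/86 = 128112.78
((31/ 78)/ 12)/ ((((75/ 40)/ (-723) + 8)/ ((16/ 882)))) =59768/795574143 = 0.00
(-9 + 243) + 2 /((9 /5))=235.11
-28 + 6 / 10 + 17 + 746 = 3678/5 = 735.60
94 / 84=47/42 = 1.12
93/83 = 1.12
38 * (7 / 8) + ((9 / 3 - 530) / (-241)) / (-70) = 1120801/33740 = 33.22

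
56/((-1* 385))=-8/55 = -0.15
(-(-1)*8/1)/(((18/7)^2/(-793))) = -959.43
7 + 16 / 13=107/13 = 8.23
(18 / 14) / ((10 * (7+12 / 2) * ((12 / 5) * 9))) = 1/2184 = 0.00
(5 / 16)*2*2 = 5/4 = 1.25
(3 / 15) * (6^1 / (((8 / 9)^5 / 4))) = 177147/20480 = 8.65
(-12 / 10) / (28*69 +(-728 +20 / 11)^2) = -363/160104790 = 0.00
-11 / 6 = -1.83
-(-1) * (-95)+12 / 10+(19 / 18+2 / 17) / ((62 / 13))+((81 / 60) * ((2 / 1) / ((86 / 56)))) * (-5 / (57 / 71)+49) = -284504545/15500124 = -18.35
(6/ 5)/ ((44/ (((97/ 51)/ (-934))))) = -97/1746580 = 0.00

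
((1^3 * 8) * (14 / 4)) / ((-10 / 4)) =-56/5 = -11.20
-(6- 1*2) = -4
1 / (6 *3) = 1/18 = 0.06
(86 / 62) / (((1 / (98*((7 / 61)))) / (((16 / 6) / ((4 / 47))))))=2772812/5673 = 488.77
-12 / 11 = -1.09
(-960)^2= 921600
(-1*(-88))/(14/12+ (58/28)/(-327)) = 25179/332 = 75.84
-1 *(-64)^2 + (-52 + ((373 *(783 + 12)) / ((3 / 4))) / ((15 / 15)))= 391232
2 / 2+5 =6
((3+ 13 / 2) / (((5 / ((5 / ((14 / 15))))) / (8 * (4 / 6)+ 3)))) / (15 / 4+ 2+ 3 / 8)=13.85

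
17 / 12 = 1.42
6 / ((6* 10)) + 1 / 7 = 17/70 = 0.24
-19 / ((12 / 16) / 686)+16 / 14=-364928/21 = -17377.52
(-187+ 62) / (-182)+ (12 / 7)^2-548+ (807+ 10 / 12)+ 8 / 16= 1008851/3822 = 263.96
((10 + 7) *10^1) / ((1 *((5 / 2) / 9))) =612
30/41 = 0.73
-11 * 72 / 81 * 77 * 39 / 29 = -88088/87 = -1012.51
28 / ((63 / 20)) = 80/9 = 8.89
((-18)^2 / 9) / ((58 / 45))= 810/29 = 27.93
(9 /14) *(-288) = -185.14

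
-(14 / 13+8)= -118/13 = -9.08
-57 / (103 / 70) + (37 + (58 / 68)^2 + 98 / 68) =51297/119068 = 0.43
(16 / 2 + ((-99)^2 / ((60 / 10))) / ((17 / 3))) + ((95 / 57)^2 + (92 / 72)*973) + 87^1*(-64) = -615929/153 = -4025.68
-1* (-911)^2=-829921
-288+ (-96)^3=-885024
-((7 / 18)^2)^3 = -117649/34012224 = 0.00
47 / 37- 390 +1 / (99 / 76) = -1421105/3663 = -387.96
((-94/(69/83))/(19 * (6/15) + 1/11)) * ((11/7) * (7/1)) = -100430/621 = -161.72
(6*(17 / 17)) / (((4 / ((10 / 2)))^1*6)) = 5/4 = 1.25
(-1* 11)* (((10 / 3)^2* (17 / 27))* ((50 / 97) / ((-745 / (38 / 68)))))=104500/3512079 = 0.03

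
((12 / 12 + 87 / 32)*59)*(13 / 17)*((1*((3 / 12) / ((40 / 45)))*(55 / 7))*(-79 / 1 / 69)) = -424.50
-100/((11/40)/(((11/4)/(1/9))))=-9000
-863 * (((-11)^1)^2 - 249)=110464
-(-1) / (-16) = -1/16 = -0.06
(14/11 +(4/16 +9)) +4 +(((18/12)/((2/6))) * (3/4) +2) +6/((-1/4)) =-361/88 = -4.10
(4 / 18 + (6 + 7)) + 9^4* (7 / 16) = 415247/144 = 2883.66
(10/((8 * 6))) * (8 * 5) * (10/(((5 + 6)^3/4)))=1000/3993 = 0.25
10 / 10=1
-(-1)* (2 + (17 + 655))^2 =454276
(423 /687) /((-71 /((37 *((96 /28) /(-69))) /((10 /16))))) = 333888/13088495 = 0.03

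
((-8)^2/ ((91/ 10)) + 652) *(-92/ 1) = -5517424/91 = -60631.03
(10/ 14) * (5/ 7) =25/49 = 0.51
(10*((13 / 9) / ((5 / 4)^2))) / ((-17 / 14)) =-5824/765 = -7.61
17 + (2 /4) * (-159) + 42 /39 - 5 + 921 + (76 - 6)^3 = 8940219/26 = 343854.58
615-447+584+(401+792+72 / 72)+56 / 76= 36988/19 = 1946.74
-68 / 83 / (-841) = 68/69803 = 0.00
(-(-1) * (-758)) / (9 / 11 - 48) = 8338/519 = 16.07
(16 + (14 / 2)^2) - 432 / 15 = 36.20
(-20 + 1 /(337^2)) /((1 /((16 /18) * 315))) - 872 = -735018288/113569 = -6472.00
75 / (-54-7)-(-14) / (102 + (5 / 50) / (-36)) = -2446485/2239859 = -1.09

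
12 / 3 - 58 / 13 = -6/13 = -0.46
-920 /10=-92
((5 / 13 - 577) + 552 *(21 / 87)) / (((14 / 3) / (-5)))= 1253640/2639 = 475.04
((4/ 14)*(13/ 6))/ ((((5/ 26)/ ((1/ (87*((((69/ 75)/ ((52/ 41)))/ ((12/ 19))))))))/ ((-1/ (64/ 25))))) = -274625/21822906 = -0.01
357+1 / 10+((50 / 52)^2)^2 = 817883773/2284880 = 357.95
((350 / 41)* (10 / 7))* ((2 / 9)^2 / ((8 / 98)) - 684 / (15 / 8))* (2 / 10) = -2949980/3321 = -888.28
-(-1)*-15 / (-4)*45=675/4 = 168.75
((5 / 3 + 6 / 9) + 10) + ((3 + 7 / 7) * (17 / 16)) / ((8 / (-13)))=521/96 = 5.43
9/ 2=4.50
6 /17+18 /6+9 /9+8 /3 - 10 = -152/51 = -2.98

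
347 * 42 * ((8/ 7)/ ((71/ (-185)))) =-3081360/71 = -43399.44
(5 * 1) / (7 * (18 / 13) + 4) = 65/178 = 0.37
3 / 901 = 3/901 = 0.00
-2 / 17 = -0.12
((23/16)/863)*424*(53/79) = 64607/136354 = 0.47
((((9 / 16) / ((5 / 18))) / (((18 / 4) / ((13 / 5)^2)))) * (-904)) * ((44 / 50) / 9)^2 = -18485896/703125 = -26.29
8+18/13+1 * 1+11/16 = 11.07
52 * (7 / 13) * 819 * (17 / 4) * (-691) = -67345551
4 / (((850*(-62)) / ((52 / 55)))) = -52/724625 = 0.00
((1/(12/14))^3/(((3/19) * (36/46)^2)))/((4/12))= 3447493/69984 = 49.26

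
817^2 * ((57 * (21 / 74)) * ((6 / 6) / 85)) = 798984333/6290 = 127024.54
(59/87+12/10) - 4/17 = 12149/7395 = 1.64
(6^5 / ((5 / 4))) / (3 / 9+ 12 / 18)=6220.80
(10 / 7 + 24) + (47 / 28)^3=662031/21952 = 30.16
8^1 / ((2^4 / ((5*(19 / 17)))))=95/34 = 2.79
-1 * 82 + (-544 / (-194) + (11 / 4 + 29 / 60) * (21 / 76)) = -5772457/73720 = -78.30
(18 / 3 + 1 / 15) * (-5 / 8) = -91/24 = -3.79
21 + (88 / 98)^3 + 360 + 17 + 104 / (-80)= 467565423/1176490 = 397.42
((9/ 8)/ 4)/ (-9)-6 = -193/32 = -6.03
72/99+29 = 327/11 = 29.73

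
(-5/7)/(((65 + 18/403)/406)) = -116870/26213 = -4.46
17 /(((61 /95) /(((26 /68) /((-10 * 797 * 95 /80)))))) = -52/48617 = 0.00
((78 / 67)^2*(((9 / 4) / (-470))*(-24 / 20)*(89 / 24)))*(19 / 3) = 7716033/42196600 = 0.18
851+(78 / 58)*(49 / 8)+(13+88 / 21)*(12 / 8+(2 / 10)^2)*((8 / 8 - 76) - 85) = -11750207/3480 = -3376.50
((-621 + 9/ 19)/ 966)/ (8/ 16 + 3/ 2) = -1965/6118 = -0.32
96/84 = 8/7 = 1.14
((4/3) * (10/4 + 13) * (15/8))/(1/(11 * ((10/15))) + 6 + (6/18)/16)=20460/3251 = 6.29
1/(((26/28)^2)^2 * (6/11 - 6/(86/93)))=-18170768/80284971 = -0.23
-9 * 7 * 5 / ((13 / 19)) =-5985/13 = -460.38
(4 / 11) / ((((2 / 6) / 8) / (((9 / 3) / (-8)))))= -36/11 = -3.27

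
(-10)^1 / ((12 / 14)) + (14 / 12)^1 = -21/2 = -10.50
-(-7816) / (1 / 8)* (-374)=-23385472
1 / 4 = 0.25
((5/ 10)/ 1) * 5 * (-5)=-25/2 = -12.50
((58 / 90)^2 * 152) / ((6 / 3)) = 63916/2025 = 31.56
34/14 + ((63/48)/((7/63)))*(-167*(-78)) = 8616835/56 = 153872.05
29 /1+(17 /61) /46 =81391/2806 = 29.01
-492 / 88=-123/22 = -5.59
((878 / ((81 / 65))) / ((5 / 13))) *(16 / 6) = 1187056/243 = 4885.00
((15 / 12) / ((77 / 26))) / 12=65/1848 = 0.04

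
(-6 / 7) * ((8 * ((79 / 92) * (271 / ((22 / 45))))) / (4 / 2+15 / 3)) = -5780430/12397 = -466.28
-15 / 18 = -0.83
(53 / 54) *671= 35563/54 = 658.57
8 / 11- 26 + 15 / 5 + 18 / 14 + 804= 60292/77 = 783.01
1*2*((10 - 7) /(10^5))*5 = 3/10000 = 0.00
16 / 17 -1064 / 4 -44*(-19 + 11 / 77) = 67194/119 = 564.66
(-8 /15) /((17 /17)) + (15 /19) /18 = -93/190 = -0.49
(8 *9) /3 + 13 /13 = 25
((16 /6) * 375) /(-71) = -1000/71 = -14.08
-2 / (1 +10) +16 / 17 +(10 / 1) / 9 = 3148/1683 = 1.87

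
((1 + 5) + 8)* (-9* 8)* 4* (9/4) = -9072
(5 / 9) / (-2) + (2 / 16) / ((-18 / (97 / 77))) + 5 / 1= 5807/1232 = 4.71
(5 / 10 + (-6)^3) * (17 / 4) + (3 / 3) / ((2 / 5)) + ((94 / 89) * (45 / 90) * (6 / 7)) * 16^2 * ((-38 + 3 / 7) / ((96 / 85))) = -166353507/34888 = -4768.22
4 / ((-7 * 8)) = -1/14 = -0.07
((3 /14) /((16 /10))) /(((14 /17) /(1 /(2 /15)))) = 3825/3136 = 1.22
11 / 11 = 1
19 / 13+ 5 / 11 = 274/143 = 1.92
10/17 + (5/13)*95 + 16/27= 225071/5967 = 37.72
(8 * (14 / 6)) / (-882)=-4/189 = -0.02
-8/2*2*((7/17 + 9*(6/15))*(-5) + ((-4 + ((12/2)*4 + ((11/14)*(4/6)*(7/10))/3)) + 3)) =-18748/765 = -24.51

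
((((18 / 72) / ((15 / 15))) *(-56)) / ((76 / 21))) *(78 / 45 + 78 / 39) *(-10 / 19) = 2744/361 = 7.60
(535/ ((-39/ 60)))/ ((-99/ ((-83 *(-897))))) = 20426300/33 = 618978.79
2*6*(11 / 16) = 33/4 = 8.25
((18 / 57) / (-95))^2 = 36/3258025 = 0.00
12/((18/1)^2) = 0.04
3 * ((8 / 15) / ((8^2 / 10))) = 1/4 = 0.25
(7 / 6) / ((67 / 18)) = 21/67 = 0.31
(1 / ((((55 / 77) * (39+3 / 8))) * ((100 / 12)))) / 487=8/913125 = 0.00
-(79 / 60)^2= -1.73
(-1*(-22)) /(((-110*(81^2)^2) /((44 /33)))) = -4/645700815 = 0.00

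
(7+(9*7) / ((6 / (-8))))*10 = -770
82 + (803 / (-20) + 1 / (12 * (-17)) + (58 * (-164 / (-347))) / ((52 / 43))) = 148418791/2300610 = 64.51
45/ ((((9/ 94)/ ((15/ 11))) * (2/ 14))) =49350/11 = 4486.36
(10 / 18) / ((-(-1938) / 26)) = 65/8721 = 0.01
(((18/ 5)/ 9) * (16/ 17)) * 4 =128/85 = 1.51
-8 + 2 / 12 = -47/6 = -7.83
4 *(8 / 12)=8/3 = 2.67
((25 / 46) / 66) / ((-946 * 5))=-5/2872056 = 0.00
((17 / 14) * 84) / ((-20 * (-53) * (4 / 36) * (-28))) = -0.03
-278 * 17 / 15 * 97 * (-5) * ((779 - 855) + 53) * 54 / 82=-94893354/41 = -2314472.05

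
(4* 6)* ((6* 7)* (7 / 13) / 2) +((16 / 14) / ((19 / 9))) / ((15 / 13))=2350176/8645 = 271.85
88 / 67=1.31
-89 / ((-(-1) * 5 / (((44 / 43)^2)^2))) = -333580544/17094005 = -19.51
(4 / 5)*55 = 44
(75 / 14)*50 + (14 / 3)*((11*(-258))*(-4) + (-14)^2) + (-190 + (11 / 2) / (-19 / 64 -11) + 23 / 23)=273137296/5061 = 53969.04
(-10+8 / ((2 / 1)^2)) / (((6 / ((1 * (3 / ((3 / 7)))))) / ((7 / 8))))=-49/6 = -8.17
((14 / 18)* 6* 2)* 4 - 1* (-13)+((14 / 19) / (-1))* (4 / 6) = 947/19 = 49.84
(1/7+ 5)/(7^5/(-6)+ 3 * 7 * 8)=-216/110593 = 0.00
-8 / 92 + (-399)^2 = 3661621/23 = 159200.91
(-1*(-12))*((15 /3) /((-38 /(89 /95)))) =-534/361 = -1.48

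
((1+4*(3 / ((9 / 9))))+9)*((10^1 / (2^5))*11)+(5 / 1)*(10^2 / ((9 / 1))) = 9445/72 = 131.18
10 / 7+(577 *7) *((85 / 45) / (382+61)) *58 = 27917048/27909 = 1000.29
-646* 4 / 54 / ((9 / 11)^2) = -71.48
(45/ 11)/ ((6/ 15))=225/22 = 10.23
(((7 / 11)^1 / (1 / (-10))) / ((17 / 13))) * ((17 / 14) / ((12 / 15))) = -325/44 = -7.39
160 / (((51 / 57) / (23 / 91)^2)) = 1608160/140777 = 11.42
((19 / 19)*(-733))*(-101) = 74033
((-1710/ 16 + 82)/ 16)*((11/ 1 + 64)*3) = -44775/128 = -349.80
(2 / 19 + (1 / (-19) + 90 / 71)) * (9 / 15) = 5343/6745 = 0.79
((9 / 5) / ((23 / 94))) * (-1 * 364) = -307944/115 = -2677.77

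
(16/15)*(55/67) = 176/201 = 0.88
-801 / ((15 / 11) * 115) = -5.11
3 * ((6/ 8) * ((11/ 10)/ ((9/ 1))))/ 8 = 11/320 = 0.03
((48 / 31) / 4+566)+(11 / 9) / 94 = 14854409/26226 = 566.40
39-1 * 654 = -615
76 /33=2.30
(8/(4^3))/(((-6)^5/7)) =-7/62208 = 0.00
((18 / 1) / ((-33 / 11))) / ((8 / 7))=-5.25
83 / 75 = 1.11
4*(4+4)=32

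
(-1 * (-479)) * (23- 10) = 6227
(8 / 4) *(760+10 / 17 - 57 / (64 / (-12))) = 209787/136 = 1542.55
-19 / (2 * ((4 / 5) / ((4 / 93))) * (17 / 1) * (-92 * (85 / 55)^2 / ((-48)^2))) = 1103520/3502969 = 0.32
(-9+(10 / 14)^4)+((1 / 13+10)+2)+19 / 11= 1738862/343343 = 5.06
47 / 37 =1.27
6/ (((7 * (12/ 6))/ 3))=9/7 = 1.29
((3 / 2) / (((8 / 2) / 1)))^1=3/8 = 0.38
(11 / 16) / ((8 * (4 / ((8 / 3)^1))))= 11/192 = 0.06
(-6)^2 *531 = 19116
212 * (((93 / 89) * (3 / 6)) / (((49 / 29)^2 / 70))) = 82905780/30527 = 2715.82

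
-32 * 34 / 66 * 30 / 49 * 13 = -70720/539 = -131.21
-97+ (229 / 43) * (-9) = -6232/43 = -144.93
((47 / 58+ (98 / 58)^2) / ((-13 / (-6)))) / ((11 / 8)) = 147960/120263 = 1.23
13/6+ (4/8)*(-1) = 5/3 = 1.67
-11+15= 4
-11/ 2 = -5.50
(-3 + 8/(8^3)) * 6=-573/32 = -17.91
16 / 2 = 8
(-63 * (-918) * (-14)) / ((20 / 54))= -2186125.20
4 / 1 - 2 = 2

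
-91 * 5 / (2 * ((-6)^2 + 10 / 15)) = -273/44 = -6.20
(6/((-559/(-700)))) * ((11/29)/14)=3300/16211 = 0.20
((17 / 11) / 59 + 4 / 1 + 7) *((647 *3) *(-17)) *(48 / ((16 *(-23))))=708379596/14927 = 47456.26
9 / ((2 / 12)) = 54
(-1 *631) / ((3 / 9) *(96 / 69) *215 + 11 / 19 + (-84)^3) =827241/776903465 = 0.00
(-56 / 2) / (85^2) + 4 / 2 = 14422/7225 = 2.00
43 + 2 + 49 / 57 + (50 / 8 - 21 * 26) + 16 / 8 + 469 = -5219/228 = -22.89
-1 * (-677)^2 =-458329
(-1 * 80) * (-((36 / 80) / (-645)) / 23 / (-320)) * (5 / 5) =3/395600 = 0.00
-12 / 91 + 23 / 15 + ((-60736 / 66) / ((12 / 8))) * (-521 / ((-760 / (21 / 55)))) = -832540083/5230225 = -159.18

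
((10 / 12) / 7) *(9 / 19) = 15/266 = 0.06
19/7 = 2.71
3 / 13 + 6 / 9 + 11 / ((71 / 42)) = 20503/2769 = 7.40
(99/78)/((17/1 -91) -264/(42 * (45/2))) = -10395/608348 = -0.02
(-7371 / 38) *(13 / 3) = -840.55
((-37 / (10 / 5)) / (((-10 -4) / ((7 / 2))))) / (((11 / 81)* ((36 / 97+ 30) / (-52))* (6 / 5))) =-2099565/43208 = -48.59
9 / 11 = 0.82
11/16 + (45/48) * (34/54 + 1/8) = 1.39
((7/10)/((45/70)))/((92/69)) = 49/60 = 0.82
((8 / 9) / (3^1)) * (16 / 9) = 128/243 = 0.53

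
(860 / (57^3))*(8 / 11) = 6880/2037123 = 0.00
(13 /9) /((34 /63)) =91/34 = 2.68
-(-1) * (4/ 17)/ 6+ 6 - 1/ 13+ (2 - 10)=-1351/663 = -2.04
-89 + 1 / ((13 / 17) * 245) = -88.99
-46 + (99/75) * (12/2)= -952/25 = -38.08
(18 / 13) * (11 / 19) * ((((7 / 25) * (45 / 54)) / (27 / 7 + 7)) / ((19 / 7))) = 11319/1783340 = 0.01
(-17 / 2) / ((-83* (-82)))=-17/13612 = 0.00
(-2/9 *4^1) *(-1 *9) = 8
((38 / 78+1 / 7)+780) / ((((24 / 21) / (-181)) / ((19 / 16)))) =-91611521/624 = -146813.33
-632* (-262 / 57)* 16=2649344/57 = 46479.72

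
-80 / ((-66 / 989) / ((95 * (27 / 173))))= 33823800/1903 = 17773.94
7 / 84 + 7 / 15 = 11/20 = 0.55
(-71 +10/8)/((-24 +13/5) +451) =-465/2864 = -0.16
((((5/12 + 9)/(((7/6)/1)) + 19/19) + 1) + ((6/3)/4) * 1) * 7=74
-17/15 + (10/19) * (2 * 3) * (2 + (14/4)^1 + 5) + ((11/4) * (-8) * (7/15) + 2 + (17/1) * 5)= 10332/95 = 108.76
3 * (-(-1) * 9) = 27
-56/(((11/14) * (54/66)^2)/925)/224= -71225/162 = -439.66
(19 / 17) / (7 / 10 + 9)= 0.12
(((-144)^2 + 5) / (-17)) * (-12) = 248892/17 = 14640.71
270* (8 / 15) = 144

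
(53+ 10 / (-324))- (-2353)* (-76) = -28961555/162 = -178775.03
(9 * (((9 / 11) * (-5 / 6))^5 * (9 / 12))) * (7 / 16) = -143521875/329832448 = -0.44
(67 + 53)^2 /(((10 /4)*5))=1152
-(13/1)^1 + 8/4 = -11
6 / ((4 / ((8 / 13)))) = 12/13 = 0.92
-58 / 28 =-29/14 = -2.07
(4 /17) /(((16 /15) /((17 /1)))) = 15/4 = 3.75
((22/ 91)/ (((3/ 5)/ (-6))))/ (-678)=110/30849 = 0.00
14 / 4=7/2 = 3.50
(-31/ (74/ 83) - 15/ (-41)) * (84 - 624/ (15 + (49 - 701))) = -217325406/74333 = -2923.67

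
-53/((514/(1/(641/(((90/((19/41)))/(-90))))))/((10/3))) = 10865/9390009 = 0.00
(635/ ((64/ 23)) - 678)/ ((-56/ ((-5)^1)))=-143935/3584 = -40.16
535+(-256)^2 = 66071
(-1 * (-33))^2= 1089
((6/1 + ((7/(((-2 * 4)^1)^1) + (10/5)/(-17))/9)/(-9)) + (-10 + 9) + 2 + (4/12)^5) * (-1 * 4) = -231877/8262 = -28.07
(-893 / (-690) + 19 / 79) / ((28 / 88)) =131461/27255 = 4.82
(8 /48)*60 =10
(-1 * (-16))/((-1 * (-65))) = 16/65 = 0.25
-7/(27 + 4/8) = -14/55 = -0.25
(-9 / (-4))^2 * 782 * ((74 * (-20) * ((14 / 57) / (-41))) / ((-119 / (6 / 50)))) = -137862/3895 = -35.39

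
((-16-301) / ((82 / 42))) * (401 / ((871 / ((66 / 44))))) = -8008371/71422 = -112.13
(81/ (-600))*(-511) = 68.98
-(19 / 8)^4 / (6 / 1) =-5.30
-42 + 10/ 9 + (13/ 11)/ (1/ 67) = 3791/99 = 38.29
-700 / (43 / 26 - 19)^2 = -473200/203401 = -2.33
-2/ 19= -0.11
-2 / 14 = -1/7 = -0.14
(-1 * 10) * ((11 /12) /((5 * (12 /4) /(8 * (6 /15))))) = -88/45 = -1.96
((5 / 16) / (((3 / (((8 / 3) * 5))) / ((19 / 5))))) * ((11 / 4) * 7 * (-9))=-7315/8 = -914.38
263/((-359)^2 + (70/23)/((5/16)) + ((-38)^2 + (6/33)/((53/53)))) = 66539/32974735 = 0.00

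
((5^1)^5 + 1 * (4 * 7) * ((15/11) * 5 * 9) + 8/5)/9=29607/55 = 538.31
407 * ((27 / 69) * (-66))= -10511.22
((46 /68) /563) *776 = 8924/9571 = 0.93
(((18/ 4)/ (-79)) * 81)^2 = 21.29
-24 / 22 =-12/11 = -1.09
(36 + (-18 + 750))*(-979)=-751872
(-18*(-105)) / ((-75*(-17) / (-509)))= -64134/85 = -754.52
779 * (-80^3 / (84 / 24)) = -797696000/7 = -113956571.43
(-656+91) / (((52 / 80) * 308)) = -2825/1001 = -2.82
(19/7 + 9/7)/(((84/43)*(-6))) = -43/126 = -0.34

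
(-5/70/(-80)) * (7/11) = 1/1760 = 0.00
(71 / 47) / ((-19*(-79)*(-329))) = -71/23209963 = 0.00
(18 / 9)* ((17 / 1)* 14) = 476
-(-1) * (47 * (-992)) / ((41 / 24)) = -1118976/41 = -27292.10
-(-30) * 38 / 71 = 1140/71 = 16.06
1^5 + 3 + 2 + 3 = 9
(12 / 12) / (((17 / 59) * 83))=59/1411 = 0.04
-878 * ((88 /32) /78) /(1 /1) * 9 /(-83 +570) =-14487/25324 = -0.57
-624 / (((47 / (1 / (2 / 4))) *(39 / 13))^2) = -832/6627 = -0.13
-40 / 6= -20/3 = -6.67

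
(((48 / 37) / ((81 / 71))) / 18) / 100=142/224775 = 0.00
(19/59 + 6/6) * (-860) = -67080/59 = -1136.95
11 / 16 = 0.69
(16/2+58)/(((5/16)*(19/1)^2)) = 1056/1805 = 0.59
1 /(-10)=-1/10 = -0.10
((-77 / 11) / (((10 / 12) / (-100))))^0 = 1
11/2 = 5.50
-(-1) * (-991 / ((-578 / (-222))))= -110001/289 = -380.63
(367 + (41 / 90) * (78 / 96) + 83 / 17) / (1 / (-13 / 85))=-118465633/2080800 = -56.93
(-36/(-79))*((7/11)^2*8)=1.48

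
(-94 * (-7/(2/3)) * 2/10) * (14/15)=184.24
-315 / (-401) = 315/401 = 0.79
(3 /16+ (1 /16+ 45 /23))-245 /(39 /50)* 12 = -4505361/1196 = -3767.02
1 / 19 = 0.05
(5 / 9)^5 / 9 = 3125/531441 = 0.01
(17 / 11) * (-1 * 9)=-153/11 = -13.91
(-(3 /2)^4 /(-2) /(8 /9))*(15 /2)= 10935/512 = 21.36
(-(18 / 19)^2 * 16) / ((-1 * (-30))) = -864/1805 = -0.48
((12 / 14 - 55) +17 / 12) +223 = 14303/84 = 170.27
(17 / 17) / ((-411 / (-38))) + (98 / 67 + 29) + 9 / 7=6137612/192759 = 31.84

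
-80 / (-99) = 80/99 = 0.81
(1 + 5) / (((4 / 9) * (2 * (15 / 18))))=81/10 = 8.10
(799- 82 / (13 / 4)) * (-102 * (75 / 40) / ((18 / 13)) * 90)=-38475675/4 = -9618918.75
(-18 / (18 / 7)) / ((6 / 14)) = -49/3 = -16.33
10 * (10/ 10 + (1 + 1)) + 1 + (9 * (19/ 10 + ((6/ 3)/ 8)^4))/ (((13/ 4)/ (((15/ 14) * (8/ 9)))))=36.02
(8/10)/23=4/115 = 0.03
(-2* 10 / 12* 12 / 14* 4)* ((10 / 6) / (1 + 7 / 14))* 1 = -400/63 = -6.35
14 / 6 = 7/3 = 2.33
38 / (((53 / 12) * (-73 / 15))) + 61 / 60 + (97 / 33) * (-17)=-129517921/2553540 = -50.72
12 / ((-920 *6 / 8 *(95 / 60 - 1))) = -24/805 = -0.03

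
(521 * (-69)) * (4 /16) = -35949/4 = -8987.25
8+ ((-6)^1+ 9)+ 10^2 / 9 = 199/9 = 22.11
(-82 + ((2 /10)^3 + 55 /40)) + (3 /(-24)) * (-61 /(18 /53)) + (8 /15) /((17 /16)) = -17645077/306000 = -57.66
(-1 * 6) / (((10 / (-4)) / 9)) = 108/5 = 21.60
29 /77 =0.38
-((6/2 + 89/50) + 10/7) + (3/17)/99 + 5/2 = -363914/98175 = -3.71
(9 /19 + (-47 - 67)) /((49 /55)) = -118635/931 = -127.43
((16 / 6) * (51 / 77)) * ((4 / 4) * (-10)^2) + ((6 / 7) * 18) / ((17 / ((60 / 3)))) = 194.77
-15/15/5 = -1/5 = -0.20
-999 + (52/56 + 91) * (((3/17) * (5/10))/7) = -997.84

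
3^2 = 9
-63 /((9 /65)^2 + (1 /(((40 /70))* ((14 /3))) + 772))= -2129400/26106923 = -0.08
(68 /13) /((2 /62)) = 2108/13 = 162.15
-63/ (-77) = 9/11 = 0.82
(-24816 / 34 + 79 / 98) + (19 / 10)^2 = -725.47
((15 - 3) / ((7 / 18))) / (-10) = -108/35 = -3.09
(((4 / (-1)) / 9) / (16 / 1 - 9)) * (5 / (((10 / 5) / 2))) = -20/63 = -0.32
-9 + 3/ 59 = -528/59 = -8.95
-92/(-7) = 92/7 = 13.14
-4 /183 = -0.02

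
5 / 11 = 0.45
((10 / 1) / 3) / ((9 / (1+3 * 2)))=70/27 = 2.59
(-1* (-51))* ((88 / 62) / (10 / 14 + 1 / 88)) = 460768/4619 = 99.75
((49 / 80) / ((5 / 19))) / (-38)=-49/800 = -0.06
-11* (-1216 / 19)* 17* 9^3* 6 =52348032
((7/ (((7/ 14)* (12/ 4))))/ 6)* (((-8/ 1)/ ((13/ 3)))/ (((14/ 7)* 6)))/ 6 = -7/351 = -0.02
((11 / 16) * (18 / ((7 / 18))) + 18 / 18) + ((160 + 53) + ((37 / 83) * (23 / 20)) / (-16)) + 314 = 559.79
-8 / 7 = -1.14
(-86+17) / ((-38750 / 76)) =2622/19375 = 0.14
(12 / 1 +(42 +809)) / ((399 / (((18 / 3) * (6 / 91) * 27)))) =23.10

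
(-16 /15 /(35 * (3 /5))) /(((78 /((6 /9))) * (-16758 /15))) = 8/20587203 = 0.00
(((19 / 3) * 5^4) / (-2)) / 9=-11875/54 = -219.91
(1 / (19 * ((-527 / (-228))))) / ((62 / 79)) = 474/16337 = 0.03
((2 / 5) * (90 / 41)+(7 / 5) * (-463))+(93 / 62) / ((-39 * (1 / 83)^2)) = -4862471/5330 = -912.28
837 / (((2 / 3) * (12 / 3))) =2511/8 = 313.88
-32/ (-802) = 16/401 = 0.04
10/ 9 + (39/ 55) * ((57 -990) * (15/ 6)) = -327263/198 = -1652.84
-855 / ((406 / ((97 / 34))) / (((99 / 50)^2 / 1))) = -162569187/6902000 = -23.55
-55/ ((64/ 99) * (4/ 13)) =-70785/256 = -276.50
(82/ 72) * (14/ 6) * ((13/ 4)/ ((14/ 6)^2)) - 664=-222571/336 = -662.41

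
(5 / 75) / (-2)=-1/30 = -0.03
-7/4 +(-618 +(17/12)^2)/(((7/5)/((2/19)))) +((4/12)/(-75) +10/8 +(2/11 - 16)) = -54983543/877800 = -62.64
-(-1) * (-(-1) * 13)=13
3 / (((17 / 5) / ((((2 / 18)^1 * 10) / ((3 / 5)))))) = 250/153 = 1.63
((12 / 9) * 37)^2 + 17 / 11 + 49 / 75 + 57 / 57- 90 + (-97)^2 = 29096042/2475 = 11755.98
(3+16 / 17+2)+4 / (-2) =67/17 = 3.94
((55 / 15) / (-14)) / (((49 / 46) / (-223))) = 56419/1029 = 54.83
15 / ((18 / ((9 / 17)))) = 15/34 = 0.44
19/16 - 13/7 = -75/112 = -0.67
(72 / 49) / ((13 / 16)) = 1152/637 = 1.81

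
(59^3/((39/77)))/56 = 7240.93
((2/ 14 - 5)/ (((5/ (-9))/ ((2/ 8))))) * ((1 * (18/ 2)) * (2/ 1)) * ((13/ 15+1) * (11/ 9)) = 2244/25 = 89.76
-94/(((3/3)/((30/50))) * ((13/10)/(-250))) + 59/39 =32543/3 = 10847.67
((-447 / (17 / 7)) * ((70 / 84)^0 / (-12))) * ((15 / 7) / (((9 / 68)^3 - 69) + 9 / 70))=-120570800/252637607 = -0.48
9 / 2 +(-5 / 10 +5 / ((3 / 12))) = 24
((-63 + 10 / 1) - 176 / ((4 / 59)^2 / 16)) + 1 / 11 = -6739798/11 = -612708.91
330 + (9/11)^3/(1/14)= 449436/1331 = 337.67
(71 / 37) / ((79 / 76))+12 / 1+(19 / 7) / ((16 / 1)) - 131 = -38297855/327376 = -116.98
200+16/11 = 2216/11 = 201.45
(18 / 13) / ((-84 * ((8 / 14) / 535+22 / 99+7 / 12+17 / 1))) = -28890/31208957 = 0.00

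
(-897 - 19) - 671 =-1587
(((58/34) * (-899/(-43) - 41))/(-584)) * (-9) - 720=-38449548/53363 = -720.53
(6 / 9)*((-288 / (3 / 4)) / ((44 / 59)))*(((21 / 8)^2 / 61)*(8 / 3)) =-69384/671 = -103.40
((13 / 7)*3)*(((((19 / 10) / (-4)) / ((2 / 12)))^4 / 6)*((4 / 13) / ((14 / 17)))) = 179452017/7840000 = 22.89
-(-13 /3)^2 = -169/9 = -18.78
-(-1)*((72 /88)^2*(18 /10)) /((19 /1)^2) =729/218405 = 0.00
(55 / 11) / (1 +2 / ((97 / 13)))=3.94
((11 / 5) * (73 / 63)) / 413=803/130095 = 0.01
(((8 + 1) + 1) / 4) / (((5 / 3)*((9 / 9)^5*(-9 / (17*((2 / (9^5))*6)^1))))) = -34/59049 = 0.00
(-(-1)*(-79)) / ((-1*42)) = 1.88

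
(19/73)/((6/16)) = 152/219 = 0.69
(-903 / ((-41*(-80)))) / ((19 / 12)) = -2709/15580 = -0.17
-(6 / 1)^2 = -36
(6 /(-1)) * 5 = -30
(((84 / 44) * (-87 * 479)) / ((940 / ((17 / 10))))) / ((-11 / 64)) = 119018088/142175 = 837.12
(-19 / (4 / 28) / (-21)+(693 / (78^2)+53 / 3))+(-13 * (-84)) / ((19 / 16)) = 12120791/12844 = 943.69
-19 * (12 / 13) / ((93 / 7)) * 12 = -6384/403 = -15.84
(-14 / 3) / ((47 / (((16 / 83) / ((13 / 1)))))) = -224/152139 = 0.00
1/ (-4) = -1/4 = -0.25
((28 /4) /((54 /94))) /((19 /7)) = 2303/513 = 4.49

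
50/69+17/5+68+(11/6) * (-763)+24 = -299623/230 = -1302.71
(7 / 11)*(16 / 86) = 56/473 = 0.12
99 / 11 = 9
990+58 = 1048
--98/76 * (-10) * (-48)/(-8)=-1470/19 = -77.37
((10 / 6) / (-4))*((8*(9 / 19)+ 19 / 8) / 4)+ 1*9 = 8.36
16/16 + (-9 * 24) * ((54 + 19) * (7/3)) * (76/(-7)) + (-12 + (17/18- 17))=7189721/18 = 399428.94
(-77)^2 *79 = 468391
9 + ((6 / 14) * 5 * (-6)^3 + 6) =-3135/7 = -447.86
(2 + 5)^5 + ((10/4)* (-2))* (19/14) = 235203/14 = 16800.21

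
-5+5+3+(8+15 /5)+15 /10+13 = 57/2 = 28.50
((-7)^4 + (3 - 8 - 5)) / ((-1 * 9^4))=-797/2187 = -0.36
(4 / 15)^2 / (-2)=-8/225 = -0.04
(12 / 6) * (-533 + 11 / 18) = -9583/9 = -1064.78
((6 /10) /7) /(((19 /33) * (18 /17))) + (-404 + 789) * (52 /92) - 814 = -18239309/30590 = -596.25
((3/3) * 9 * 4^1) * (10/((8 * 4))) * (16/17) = 180/17 = 10.59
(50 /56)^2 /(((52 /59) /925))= 34109375/40768 = 836.67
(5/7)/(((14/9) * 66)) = 0.01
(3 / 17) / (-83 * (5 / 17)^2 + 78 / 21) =-119/2337 = -0.05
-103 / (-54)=103/54 = 1.91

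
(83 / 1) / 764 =83/764 = 0.11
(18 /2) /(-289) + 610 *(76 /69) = 13397419/19941 = 671.85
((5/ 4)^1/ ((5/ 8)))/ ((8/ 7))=7/4 = 1.75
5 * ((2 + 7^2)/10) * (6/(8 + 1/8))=1224/65 = 18.83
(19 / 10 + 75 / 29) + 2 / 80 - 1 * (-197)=233753/1160 = 201.51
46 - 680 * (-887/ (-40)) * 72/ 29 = -1084354/29 = -37391.52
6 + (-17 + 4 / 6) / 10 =131/30 = 4.37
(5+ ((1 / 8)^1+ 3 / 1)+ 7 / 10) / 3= 353/120 = 2.94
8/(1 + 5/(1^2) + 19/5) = 0.82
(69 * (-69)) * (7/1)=-33327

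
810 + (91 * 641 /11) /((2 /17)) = 1009447/22 = 45883.95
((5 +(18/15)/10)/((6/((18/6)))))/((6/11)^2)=1936/225 = 8.60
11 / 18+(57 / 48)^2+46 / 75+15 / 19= 3747307/1094400 = 3.42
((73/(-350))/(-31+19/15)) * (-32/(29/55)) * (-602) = 1657392/6467 = 256.28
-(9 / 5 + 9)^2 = -2916/25 = -116.64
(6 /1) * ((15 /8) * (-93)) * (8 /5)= -1674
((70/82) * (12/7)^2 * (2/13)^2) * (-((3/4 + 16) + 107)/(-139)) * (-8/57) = -950400/128096423 = -0.01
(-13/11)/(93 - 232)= 13/1529 = 0.01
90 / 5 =18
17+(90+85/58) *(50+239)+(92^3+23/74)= 863913981/1073 = 805138.85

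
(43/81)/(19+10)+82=192661/2349 = 82.02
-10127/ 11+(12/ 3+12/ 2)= -10017/11 = -910.64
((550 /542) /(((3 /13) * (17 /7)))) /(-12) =-25025/165852 = -0.15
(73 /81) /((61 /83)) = 6059/4941 = 1.23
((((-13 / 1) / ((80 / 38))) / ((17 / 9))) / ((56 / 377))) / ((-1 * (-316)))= -0.07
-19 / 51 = -0.37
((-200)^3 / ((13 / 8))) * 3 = -192000000/13 = -14769230.77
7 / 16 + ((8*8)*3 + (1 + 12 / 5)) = 15667/80 = 195.84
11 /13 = 0.85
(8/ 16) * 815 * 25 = 20375/2 = 10187.50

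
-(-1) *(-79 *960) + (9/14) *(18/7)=-75838.35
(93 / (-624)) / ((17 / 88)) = -341/442 = -0.77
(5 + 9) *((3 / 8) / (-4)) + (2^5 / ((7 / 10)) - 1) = 4861/112 = 43.40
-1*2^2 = -4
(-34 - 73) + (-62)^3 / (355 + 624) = -350.44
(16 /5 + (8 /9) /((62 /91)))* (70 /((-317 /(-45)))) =439880/9827 = 44.76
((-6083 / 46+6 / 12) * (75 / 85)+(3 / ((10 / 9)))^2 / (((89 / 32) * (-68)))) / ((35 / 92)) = -404639136/1323875 = -305.65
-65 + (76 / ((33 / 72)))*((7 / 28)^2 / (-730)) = -261032/4015 = -65.01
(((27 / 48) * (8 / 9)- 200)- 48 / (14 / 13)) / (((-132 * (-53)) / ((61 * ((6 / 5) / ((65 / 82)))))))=-8545917/2652650 = -3.22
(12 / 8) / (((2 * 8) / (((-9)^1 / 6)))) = -9/64 = -0.14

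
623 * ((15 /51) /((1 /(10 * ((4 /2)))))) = 62300/17 = 3664.71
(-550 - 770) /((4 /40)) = -13200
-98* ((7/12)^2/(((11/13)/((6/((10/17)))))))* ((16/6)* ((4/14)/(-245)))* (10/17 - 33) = -100282/2475 = -40.52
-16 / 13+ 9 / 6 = 7/26 = 0.27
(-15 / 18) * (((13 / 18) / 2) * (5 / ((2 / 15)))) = -11.28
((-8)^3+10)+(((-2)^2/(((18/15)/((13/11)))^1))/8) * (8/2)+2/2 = -16468/33 = -499.03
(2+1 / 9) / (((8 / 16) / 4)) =152/9 = 16.89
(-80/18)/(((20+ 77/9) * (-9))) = 40/2313 = 0.02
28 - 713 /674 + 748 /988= 4611311/166478 = 27.70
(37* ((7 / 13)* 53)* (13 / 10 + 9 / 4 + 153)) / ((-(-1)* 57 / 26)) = 42979237/570 = 75402.17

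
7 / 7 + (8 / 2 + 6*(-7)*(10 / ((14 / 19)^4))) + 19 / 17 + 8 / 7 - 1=-33085835/23324 = -1418.53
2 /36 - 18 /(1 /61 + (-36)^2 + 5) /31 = 135581/2460222 = 0.06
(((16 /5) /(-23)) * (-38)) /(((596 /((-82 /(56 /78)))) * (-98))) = 60762/5877305 = 0.01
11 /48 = 0.23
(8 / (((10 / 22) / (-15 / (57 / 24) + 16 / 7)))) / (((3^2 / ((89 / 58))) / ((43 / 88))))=-1025636/173565 = -5.91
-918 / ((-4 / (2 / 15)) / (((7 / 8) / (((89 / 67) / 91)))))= 1834.24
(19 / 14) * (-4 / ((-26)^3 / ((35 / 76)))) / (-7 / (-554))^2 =383645/430612 = 0.89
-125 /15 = -25/3 = -8.33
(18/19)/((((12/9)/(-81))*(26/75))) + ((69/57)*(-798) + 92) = -1027537/988 = -1040.02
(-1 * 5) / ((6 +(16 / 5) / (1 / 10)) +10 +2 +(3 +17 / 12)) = -60/653 = -0.09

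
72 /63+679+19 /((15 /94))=83917/105 = 799.21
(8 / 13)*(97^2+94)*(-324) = -1894752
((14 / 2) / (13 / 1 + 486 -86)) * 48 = 48/59 = 0.81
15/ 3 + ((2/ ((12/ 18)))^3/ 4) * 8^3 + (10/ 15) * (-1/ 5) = 51913/15 = 3460.87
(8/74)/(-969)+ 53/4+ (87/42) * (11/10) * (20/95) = 68914567/5019420 = 13.73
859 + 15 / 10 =1721/2 = 860.50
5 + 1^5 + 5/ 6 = 41/6 = 6.83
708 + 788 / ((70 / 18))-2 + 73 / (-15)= 18979/21 = 903.76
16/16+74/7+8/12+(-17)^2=6326/21 = 301.24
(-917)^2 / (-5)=-168177.80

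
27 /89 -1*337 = -29966/89 = -336.70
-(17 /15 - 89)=1318/15 = 87.87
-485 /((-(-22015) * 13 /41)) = -3977/57239 = -0.07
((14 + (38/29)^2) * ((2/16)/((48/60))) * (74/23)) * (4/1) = 1222665/38686 = 31.60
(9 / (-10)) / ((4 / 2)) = -9/20 = -0.45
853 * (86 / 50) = 36679/25 = 1467.16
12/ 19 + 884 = 16808/19 = 884.63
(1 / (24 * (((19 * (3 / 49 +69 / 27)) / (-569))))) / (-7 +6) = 83643/175408 = 0.48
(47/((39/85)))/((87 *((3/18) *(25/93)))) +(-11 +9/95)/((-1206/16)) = 570681442/21596445 = 26.42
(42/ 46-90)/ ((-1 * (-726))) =-683/5566 = -0.12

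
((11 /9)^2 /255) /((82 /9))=121/188190 = 0.00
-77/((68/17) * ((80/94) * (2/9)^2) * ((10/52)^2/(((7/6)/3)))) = -38531493/8000 = -4816.44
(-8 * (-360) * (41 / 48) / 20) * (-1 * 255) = -31365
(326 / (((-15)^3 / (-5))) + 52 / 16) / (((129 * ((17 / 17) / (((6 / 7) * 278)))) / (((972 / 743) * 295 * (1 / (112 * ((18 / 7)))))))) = 82657879/8945720 = 9.24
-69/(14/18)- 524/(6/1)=-3697/21 = -176.05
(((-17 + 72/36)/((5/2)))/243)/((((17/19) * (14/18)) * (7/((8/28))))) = -76/52479 = 0.00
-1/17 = -0.06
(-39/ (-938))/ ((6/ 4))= 0.03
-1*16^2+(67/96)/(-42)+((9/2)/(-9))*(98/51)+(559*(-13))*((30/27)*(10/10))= -571068979/68544 = -8331.42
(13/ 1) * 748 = 9724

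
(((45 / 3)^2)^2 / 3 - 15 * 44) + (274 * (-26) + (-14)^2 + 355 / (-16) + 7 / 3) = 444823/48 = 9267.15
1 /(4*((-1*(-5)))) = 1/20 = 0.05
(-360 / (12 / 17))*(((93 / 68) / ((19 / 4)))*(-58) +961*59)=-549251490/19 = -28907973.16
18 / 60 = 0.30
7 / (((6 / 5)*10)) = 7/12 = 0.58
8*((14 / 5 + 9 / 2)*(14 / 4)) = 1022/5 = 204.40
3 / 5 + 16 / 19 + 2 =3.44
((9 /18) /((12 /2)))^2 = 1/144 = 0.01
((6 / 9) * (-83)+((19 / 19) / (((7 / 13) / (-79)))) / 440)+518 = 4271959/9240 = 462.33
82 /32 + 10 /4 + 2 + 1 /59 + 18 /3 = 12347/944 = 13.08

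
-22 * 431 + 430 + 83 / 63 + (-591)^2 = 21434510/63 = 340230.32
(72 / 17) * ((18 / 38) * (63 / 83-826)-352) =-4439592/1411 = -3146.42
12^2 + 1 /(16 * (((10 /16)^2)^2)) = 90256/625 = 144.41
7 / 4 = 1.75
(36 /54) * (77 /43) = 154/129 = 1.19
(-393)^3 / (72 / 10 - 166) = 303492285/794 = 382232.10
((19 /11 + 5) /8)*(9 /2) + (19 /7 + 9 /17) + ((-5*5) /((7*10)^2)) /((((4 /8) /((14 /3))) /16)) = 196849/31416 = 6.27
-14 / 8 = -7/4 = -1.75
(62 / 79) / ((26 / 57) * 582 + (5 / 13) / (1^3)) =15314/5187693 = 0.00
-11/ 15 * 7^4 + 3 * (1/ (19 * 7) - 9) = -3566483/1995 = -1787.71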